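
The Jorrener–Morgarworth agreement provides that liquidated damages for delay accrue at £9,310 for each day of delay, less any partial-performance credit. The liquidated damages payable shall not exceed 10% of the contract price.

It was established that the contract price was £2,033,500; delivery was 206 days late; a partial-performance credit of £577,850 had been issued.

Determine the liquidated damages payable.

Liquidated damages: £203,350

Per-day damages: 206 × £9,310 = £1,917,860
Less partial-performance credit: £1,917,860 − £577,850 = £1,340,010
Cap: 10% of £2,033,500 = £203,350
Cap at £203,350: £1,340,010 exceeds the cap → £203,350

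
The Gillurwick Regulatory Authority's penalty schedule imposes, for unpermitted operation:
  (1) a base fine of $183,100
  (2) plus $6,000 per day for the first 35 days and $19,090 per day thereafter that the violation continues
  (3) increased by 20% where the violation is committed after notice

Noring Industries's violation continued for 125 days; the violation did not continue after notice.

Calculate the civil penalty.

First 35 days: 35 × $6,000 = $210,000
Remaining days: (125 − 35) × $19,090 = $1,718,100
Per-day component: $210,000 + $1,718,100 = $1,928,100
Base plus per-day: $183,100 + $1,928,100 = $2,111,200
The violation did not continue after notice: no 20% increase.

Civil penalty: $2,111,200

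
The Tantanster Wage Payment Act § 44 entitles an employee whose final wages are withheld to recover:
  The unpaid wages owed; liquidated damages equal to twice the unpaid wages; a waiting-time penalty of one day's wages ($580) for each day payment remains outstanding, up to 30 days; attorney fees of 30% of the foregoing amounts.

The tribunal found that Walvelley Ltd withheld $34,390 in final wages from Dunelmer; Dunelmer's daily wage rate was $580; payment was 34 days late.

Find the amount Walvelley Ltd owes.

Doubled: 2 × $34,390 = $68,780
Penalty days: min(34, 30) = 30
Waiting-time penalty: 30 × $580 = $17,400
Subtotal: $34,390 + $68,780 + $17,400 = $120,570
Attorney fees: 30% of $120,570 = $36,171
Total award: $120,570 + $36,171 = $156,741

$156,741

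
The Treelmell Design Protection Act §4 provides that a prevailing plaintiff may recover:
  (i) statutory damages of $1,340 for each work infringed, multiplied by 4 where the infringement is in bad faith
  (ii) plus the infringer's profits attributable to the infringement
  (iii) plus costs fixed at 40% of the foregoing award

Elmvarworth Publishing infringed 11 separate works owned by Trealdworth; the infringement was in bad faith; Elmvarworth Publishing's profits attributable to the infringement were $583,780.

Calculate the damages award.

Statutory damages: 11 × $1,340 = $14,740
Multiplied by 4: 4 × $14,740 = $58,960
Combined award: $58,960 + $583,780 = $642,740
Costs: 40% of $642,740 = $257,096
Award plus costs: $642,740 + $257,096 = $899,836

Award: $899,836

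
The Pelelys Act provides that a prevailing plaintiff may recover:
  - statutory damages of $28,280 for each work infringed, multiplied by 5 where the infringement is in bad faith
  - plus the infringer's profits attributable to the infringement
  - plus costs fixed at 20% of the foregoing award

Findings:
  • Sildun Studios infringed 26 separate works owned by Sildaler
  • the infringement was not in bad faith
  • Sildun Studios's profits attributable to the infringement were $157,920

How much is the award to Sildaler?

$1,071,840

Statutory damages: 26 × $28,280 = $735,280
Infringement not in bad faith: no ×5 enhancement.
Combined award: $735,280 + $157,920 = $893,200
Costs: 20% of $893,200 = $178,640
Award plus costs: $893,200 + $178,640 = $1,071,840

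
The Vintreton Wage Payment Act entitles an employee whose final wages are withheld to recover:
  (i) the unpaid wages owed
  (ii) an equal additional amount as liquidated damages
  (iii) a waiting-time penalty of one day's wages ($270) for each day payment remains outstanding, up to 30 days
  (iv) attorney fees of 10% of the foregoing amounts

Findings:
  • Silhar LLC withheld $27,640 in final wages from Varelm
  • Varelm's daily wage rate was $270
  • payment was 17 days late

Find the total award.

Liquidated damages (equal amount): $27,640
Penalty days: min(17, 30) = 17
Waiting-time penalty: 17 × $270 = $4,590
Subtotal: $27,640 + $27,640 + $4,590 = $59,870
Attorney fees: 10% of $59,870 = $5,987
Total award: $59,870 + $5,987 = $65,857

$65,857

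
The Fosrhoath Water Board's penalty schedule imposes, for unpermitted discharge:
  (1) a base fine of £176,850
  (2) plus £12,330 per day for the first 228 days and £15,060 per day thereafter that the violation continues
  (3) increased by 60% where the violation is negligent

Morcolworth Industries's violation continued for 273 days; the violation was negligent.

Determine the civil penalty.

First 228 days: 228 × £12,330 = £2,811,240
Remaining days: (273 − 228) × £15,060 = £677,700
Per-day component: £2,811,240 + £677,700 = £3,488,940
Base plus per-day: £176,850 + £3,488,940 = £3,665,790
Enhancement: 60% of £3,665,790 = £2,199,474
Enhanced fine: £3,665,790 + £2,199,474 = £5,865,264

Civil penalty: £5,865,264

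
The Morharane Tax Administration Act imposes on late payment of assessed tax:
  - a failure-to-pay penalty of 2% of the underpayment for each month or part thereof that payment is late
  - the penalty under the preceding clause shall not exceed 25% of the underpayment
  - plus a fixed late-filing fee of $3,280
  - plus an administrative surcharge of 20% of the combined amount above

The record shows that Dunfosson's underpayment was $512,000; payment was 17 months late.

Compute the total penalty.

$157,536

Accrued rate: 2% × 17 = 34%, capped at 25% → 25%
Failure-to-pay penalty: 25% of $512,000 = $128,000
Penalty before surcharge: $128,000 + $3,280 = $131,280
Administrative surcharge: 20% of $131,280 = $26,256
Total penalty: $131,280 + $26,256 = $157,536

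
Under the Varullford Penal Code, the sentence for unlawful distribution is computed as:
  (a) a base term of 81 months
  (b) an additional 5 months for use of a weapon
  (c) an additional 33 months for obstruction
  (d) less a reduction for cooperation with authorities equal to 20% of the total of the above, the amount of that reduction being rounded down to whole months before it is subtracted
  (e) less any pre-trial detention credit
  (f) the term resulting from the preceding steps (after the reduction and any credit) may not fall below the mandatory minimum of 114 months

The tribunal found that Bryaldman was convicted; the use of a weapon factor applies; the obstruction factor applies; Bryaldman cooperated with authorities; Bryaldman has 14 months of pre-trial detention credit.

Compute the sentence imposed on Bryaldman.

Sentence: 114 months

Use of a weapon enhancement: +5 months
Obstruction enhancement: +33 months
Adjusted term: 81 months + 5 months + 33 months = 119 months
Cooperation with authorities reduction: 20% of 119 months = 23 months (rounded down)
After reduction: 119 − 23 = 96 months
Less pre-trial detention credit: 96 months − 14 months = 82 months
Minimum 114 months: 82 months is below the minimum → 114 months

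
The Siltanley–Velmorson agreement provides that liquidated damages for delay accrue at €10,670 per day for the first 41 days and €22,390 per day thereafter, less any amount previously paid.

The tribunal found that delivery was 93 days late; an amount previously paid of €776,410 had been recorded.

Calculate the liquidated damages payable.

€825,340

First 41 days: 41 × €10,670 = €437,470
Remaining days: (93 − 41) × €22,390 = €1,164,280
Accrued per-day damages: €437,470 + €1,164,280 = €1,601,750
Less amount previously paid: €1,601,750 − €776,410 = €825,340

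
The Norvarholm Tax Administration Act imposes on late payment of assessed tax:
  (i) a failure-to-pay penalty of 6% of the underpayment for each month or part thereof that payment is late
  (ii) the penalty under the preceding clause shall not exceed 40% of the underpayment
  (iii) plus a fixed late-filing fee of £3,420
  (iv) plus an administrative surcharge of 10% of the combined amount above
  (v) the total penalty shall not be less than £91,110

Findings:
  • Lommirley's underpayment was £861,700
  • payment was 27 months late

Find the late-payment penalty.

Accrued rate: 6% × 27 = 162%, capped at 40% → 40%
Failure-to-pay penalty: 40% of £861,700 = £344,680
Penalty before surcharge: £344,680 + £3,420 = £348,100
Administrative surcharge: 10% of £348,100 = £34,810
Total penalty: £348,100 + £34,810 = £382,910
Minimum £91,110: £382,910 meets the minimum, no increase.

£382,910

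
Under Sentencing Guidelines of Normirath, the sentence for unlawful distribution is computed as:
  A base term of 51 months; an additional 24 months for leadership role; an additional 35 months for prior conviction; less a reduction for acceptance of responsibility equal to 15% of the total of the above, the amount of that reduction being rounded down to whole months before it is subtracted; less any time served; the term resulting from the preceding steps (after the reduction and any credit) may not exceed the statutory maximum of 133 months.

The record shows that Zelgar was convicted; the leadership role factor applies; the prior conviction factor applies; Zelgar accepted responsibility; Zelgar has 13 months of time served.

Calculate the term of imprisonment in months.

81 months

Leadership role enhancement: +24 months
Prior conviction enhancement: +35 months
Adjusted term: 51 months + 24 months + 35 months = 110 months
Acceptance of responsibility reduction: 15% of 110 months = 16 months (rounded down)
After reduction: 110 − 16 = 94 months
Less time served: 94 months − 13 months = 81 months
Cap at 133 months: 81 months is within the cap, no reduction.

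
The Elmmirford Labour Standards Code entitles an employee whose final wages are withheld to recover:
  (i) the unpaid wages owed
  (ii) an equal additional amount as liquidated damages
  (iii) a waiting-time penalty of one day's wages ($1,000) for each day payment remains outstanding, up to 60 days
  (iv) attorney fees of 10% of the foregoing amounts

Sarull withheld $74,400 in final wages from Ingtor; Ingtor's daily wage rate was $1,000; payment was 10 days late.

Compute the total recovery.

Liquidated damages (equal amount): $74,400
Penalty days: min(10, 60) = 10
Waiting-time penalty: 10 × $1,000 = $10,000
Subtotal: $74,400 + $74,400 + $10,000 = $158,800
Attorney fees: 10% of $158,800 = $15,880
Total award: $158,800 + $15,880 = $174,680

$174,680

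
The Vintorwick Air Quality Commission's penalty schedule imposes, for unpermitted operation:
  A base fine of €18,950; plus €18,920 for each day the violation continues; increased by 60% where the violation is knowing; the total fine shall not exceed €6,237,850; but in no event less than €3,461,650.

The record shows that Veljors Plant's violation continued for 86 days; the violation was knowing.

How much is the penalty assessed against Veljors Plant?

€3,461,650

Per-day component: 86 × €18,920 = €1,627,120
Base plus per-day: €18,950 + €1,627,120 = €1,646,070
Enhancement: 60% of €1,646,070 = €987,642
Enhanced fine: €1,646,070 + €987,642 = €2,633,712
Cap at €6,237,850: €2,633,712 is within the cap, no reduction.
Minimum €3,461,650: €2,633,712 is below the minimum → €3,461,650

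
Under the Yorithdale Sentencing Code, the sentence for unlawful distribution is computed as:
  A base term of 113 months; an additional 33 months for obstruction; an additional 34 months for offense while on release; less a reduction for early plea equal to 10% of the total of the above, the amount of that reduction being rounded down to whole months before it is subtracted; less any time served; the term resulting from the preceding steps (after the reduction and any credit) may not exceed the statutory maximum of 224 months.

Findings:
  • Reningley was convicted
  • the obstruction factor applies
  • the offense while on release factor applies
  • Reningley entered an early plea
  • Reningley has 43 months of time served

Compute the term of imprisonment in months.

Obstruction enhancement: +33 months
Offense while on release enhancement: +34 months
Adjusted term: 113 months + 33 months + 34 months = 180 months
Early plea reduction: 10% of 180 months = 18 months (rounded down)
After reduction: 180 − 18 = 162 months
Less time served: 162 months − 43 months = 119 months
Cap at 224 months: 119 months is within the cap, no reduction.

119 months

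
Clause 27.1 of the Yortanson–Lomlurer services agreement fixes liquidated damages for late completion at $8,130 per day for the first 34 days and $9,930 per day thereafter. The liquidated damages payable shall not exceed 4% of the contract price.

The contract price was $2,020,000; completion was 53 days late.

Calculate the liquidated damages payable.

First 34 days: 34 × $8,130 = $276,420
Remaining days: (53 − 34) × $9,930 = $188,670
Accrued per-day damages: $276,420 + $188,670 = $465,090
Cap: 4% of $2,020,000 = $80,800
Cap at $80,800: $465,090 exceeds the cap → $80,800

$80,800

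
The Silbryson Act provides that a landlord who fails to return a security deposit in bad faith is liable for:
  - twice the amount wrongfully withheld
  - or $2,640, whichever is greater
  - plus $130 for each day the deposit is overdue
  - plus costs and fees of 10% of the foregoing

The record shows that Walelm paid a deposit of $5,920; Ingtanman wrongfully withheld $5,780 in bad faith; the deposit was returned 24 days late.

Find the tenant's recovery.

Doubled: 2 × $5,780 = $11,560
Minimum $2,640: $11,560 meets the minimum, no increase.
Late-return penalty: 24 × $130 = $3,120
Damages plus late penalty: $11,560 + $3,120 = $14,680
Costs and fees: 10% of $14,680 = $1,468
Total recovery: $14,680 + $1,468 = $16,148

$16,148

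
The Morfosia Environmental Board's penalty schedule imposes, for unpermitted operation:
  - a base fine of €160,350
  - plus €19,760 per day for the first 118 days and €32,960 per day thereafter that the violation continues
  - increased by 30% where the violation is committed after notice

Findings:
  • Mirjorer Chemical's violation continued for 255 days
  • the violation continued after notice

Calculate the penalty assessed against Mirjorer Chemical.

Civil penalty: €9,109,815

First 118 days: 118 × €19,760 = €2,331,680
Remaining days: (255 − 118) × €32,960 = €4,515,520
Per-day component: €2,331,680 + €4,515,520 = €6,847,200
Base plus per-day: €160,350 + €6,847,200 = €7,007,550
Enhancement: 30% of €7,007,550 = €2,102,265
Enhanced fine: €7,007,550 + €2,102,265 = €9,109,815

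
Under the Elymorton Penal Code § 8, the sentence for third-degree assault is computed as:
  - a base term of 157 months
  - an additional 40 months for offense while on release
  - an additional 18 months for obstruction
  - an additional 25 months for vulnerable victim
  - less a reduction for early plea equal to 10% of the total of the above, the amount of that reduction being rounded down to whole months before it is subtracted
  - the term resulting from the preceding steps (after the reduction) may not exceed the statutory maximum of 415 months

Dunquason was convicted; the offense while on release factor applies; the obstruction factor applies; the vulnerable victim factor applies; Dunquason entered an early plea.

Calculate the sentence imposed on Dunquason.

Sentence: 216 months

Offense while on release enhancement: +40 months
Obstruction enhancement: +18 months
Vulnerable victim enhancement: +25 months
Adjusted term: 157 months + 40 months + 18 months + 25 months = 240 months
Early plea reduction: 10% of 240 months = 24 months (rounded down)
After reduction: 240 − 24 = 216 months
Cap at 415 months: 216 months is within the cap, no reduction.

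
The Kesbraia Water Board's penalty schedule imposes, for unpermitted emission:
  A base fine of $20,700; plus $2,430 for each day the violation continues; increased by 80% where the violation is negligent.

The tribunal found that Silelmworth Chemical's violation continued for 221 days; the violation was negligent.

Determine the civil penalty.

Per-day component: 221 × $2,430 = $537,030
Base plus per-day: $20,700 + $537,030 = $557,730
Enhancement: 80% of $557,730 = $446,184
Enhanced fine: $557,730 + $446,184 = $1,003,914

$1,003,914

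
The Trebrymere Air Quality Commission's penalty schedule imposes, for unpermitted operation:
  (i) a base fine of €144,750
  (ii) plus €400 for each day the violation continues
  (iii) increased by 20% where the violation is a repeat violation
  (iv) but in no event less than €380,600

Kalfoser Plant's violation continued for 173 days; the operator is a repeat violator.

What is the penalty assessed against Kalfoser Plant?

Per-day component: 173 × €400 = €69,200
Base plus per-day: €144,750 + €69,200 = €213,950
Enhancement: 20% of €213,950 = €42,790
Enhanced fine: €213,950 + €42,790 = €256,740
Minimum €380,600: €256,740 is below the minimum → €380,600

€380,600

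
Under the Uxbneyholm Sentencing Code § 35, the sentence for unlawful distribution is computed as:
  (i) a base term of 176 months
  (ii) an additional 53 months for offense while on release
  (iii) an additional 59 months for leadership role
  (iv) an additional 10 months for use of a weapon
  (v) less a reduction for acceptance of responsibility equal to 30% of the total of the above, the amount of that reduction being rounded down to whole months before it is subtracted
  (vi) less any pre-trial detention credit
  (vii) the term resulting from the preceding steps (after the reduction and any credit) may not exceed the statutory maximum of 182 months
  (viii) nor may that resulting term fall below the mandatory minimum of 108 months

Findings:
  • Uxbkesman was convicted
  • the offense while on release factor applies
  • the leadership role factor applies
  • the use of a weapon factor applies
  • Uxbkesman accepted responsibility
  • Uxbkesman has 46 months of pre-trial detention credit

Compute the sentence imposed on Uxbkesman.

Offense while on release enhancement: +53 months
Leadership role enhancement: +59 months
Use of a weapon enhancement: +10 months
Adjusted term: 176 months + 53 months + 59 months + 10 months = 298 months
Acceptance of responsibility reduction: 30% of 298 months = 89 months (rounded down)
After reduction: 298 − 89 = 209 months
Less pre-trial detention credit: 209 months − 46 months = 163 months
Cap at 182 months: 163 months is within the cap, no reduction.
Minimum 108 months: 163 months meets the minimum, no increase.

163 months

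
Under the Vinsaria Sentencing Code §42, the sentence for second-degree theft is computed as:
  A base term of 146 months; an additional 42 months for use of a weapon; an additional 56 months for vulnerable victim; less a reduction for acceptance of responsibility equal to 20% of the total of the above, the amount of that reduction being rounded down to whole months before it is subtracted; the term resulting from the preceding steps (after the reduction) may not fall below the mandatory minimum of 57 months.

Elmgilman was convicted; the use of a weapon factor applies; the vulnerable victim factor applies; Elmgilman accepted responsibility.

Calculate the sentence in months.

196 months

Use of a weapon enhancement: +42 months
Vulnerable victim enhancement: +56 months
Adjusted term: 146 months + 42 months + 56 months = 244 months
Acceptance of responsibility reduction: 20% of 244 months = 48 months (rounded down)
After reduction: 244 − 48 = 196 months
Minimum 57 months: 196 months meets the minimum, no increase.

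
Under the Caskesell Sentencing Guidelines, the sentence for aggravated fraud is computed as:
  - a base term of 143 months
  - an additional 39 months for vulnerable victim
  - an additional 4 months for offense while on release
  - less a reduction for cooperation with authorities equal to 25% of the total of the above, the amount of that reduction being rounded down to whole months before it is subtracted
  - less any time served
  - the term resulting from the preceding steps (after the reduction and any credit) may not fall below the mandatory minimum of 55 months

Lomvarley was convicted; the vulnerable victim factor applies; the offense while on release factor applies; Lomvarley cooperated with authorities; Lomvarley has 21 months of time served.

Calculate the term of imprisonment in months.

119 months

Vulnerable victim enhancement: +39 months
Offense while on release enhancement: +4 months
Adjusted term: 143 months + 39 months + 4 months = 186 months
Cooperation with authorities reduction: 25% of 186 months = 46 months (rounded down)
After reduction: 186 − 46 = 140 months
Less time served: 140 months − 21 months = 119 months
Minimum 55 months: 119 months meets the minimum, no increase.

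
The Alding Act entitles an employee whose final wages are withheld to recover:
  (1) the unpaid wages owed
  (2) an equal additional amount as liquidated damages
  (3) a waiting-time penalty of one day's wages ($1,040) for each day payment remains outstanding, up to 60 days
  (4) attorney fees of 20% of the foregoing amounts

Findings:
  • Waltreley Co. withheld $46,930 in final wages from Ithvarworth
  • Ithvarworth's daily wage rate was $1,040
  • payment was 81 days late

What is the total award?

Liquidated damages (equal amount): $46,930
Penalty days: min(81, 60) = 60
Waiting-time penalty: 60 × $1,040 = $62,400
Subtotal: $46,930 + $46,930 + $62,400 = $156,260
Attorney fees: 20% of $156,260 = $31,252
Total award: $156,260 + $31,252 = $187,512

$187,512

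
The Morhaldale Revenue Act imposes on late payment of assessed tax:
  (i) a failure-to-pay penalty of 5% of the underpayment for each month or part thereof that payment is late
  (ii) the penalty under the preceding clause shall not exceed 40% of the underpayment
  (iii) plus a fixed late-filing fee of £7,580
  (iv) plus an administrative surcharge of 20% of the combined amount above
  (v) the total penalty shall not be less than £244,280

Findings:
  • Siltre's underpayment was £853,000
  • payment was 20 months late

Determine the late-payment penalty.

Accrued rate: 5% × 20 = 100%, capped at 40% → 40%
Failure-to-pay penalty: 40% of £853,000 = £341,200
Penalty before surcharge: £341,200 + £7,580 = £348,780
Administrative surcharge: 20% of £348,780 = £69,756
Total penalty: £348,780 + £69,756 = £418,536
Minimum £244,280: £418,536 meets the minimum, no increase.

£418,536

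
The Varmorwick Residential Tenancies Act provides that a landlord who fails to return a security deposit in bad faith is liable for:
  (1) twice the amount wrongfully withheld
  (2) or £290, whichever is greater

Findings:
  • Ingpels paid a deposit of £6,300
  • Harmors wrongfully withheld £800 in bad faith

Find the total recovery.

Doubled: 2 × £800 = £1,600
Minimum £290: £1,600 meets the minimum, no increase.

£1,600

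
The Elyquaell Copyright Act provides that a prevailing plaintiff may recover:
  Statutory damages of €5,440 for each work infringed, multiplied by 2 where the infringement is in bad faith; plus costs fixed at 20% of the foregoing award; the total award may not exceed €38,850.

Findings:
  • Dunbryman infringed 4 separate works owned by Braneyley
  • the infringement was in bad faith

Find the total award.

Statutory damages: 4 × €5,440 = €21,760
Doubled: 2 × €21,760 = €43,520
Costs: 20% of €43,520 = €8,704
Award plus costs: €43,520 + €8,704 = €52,224
Cap at €38,850: €52,224 exceeds the cap → €38,850

Award: €38,850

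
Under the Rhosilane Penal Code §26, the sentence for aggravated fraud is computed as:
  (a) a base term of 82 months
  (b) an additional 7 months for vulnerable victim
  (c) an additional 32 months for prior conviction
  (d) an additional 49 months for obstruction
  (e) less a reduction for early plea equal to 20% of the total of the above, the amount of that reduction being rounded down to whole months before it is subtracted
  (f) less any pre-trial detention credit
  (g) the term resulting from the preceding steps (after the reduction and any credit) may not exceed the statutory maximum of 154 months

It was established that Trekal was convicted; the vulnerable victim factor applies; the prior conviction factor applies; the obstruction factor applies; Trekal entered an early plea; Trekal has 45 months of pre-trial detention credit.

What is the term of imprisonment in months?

Vulnerable victim enhancement: +7 months
Prior conviction enhancement: +32 months
Obstruction enhancement: +49 months
Adjusted term: 82 months + 7 months + 32 months + 49 months = 170 months
Early plea reduction: 20% of 170 months = 34 months (rounded down)
After reduction: 170 − 34 = 136 months
Less pre-trial detention credit: 136 months − 45 months = 91 months
Cap at 154 months: 91 months is within the cap, no reduction.

91 months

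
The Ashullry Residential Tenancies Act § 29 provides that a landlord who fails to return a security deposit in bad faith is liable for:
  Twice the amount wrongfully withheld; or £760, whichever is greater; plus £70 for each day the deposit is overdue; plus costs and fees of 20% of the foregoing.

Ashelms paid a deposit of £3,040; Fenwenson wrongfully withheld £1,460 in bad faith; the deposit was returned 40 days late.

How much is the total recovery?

£6,864

Doubled: 2 × £1,460 = £2,920
Minimum £760: £2,920 meets the minimum, no increase.
Late-return penalty: 40 × £70 = £2,800
Damages plus late penalty: £2,920 + £2,800 = £5,720
Costs and fees: 20% of £5,720 = £1,144
Total recovery: £5,720 + £1,144 = £6,864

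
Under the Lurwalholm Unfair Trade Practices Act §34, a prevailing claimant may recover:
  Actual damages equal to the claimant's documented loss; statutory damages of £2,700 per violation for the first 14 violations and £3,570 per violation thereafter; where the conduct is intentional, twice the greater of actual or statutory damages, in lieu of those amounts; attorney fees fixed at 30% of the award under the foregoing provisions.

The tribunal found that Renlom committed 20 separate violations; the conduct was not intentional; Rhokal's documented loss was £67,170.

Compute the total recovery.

First 14 violations: 14 × £2,700 = £37,800
Remaining violations: (20 − 14) × £3,570 = £21,420
Statutory damages: £37,800 + £21,420 = £59,220
Conduct not intentional: the in-lieu enhancement does not apply.
Actual plus statutory damages: £67,170 + £59,220 = £126,390
Attorney fees: 30% of £126,390 = £37,917
Total recovery: £126,390 + £37,917 = £164,307

£164,307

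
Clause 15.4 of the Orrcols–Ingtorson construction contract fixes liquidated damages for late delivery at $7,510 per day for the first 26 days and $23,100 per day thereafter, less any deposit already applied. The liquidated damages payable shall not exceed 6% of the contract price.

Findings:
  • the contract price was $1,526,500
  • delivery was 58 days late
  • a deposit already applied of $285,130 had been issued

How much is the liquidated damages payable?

First 26 days: 26 × $7,510 = $195,260
Remaining days: (58 − 26) × $23,100 = $739,200
Accrued per-day damages: $195,260 + $739,200 = $934,460
Less deposit already applied: $934,460 − $285,130 = $649,330
Cap: 6% of $1,526,500 = $91,590
Cap at $91,590: $649,330 exceeds the cap → $91,590

$91,590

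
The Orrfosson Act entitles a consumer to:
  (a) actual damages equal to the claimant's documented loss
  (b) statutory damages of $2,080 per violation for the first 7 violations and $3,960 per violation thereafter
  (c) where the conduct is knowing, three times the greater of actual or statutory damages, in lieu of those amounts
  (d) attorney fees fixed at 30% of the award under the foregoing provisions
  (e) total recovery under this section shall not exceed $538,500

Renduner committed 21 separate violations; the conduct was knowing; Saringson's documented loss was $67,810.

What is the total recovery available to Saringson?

First 7 violations: 7 × $2,080 = $14,560
Remaining violations: (21 − 7) × $3,960 = $55,440
Statutory damages: $14,560 + $55,440 = $70,000
Greater of actual damages ($67,810) or statutory damages ($70,000): $70,000
Trebled: 3 × $70,000 = $210,000
Attorney fees: 30% of $210,000 = $63,000
Total before cap: $210,000 + $63,000 = $273,000
Cap at $538,500: $273,000 is within the cap, no reduction.

$273,000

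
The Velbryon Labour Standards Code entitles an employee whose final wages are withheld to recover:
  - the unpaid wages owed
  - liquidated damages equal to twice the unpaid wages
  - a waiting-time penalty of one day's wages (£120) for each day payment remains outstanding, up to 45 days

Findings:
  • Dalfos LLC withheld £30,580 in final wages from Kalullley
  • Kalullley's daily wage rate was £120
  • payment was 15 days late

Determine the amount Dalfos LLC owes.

£93,540

Doubled: 2 × £30,580 = £61,160
Penalty days: min(15, 45) = 15
Waiting-time penalty: 15 × £120 = £1,800
Total award: £30,580 + £61,160 + £1,800 = £93,540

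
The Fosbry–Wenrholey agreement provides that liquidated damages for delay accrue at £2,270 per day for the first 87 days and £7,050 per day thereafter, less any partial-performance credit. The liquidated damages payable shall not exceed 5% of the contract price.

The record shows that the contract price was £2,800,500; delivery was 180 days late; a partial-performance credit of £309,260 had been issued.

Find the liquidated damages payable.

£140,025

First 87 days: 87 × £2,270 = £197,490
Remaining days: (180 − 87) × £7,050 = £655,650
Accrued per-day damages: £197,490 + £655,650 = £853,140
Less partial-performance credit: £853,140 − £309,260 = £543,880
Cap: 5% of £2,800,500 = £140,025
Cap at £140,025: £543,880 exceeds the cap → £140,025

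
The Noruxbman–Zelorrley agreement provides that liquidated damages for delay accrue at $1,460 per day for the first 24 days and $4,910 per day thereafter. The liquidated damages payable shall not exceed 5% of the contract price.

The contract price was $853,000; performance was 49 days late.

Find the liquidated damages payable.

First 24 days: 24 × $1,460 = $35,040
Remaining days: (49 − 24) × $4,910 = $122,750
Accrued per-day damages: $35,040 + $122,750 = $157,790
Cap: 5% of $853,000 = $42,650
Cap at $42,650: $157,790 exceeds the cap → $42,650

Liquidated damages: $42,650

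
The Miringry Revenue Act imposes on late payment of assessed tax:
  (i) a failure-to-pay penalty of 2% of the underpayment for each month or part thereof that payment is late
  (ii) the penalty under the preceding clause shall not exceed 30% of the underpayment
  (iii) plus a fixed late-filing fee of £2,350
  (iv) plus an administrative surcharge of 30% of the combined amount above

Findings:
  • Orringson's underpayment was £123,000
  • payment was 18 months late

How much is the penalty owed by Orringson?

£51,025

Accrued rate: 2% × 18 = 36%, capped at 30% → 30%
Failure-to-pay penalty: 30% of £123,000 = £36,900
Penalty before surcharge: £36,900 + £2,350 = £39,250
Administrative surcharge: 30% of £39,250 = £11,775
Total penalty: £39,250 + £11,775 = £51,025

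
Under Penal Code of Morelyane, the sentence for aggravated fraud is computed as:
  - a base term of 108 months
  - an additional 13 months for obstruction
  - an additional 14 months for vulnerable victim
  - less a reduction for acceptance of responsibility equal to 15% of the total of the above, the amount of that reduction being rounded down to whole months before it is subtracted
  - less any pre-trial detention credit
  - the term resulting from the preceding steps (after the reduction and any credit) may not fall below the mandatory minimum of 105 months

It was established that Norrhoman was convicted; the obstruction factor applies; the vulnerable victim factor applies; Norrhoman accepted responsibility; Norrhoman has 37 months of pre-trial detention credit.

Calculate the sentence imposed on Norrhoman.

105 months

Obstruction enhancement: +13 months
Vulnerable victim enhancement: +14 months
Adjusted term: 108 months + 13 months + 14 months = 135 months
Acceptance of responsibility reduction: 15% of 135 months = 20 months (rounded down)
After reduction: 135 − 20 = 115 months
Less pre-trial detention credit: 115 months − 37 months = 78 months
Minimum 105 months: 78 months is below the minimum → 105 months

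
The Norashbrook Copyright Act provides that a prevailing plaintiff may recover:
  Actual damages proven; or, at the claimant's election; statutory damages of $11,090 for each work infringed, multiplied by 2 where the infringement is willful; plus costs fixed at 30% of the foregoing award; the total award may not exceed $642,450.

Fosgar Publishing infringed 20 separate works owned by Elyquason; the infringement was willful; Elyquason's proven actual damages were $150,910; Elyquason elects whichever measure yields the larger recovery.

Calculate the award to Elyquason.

Statutory damages: 20 × $11,090 = $221,800
Doubled: 2 × $221,800 = $443,600
Greater of actual damages ($150,910) or enhanced statutory damages ($443,600): $443,600
Costs: 30% of $443,600 = $133,080
Award plus costs: $443,600 + $133,080 = $576,680
Cap at $642,450: $576,680 is within the cap, no reduction.

$576,680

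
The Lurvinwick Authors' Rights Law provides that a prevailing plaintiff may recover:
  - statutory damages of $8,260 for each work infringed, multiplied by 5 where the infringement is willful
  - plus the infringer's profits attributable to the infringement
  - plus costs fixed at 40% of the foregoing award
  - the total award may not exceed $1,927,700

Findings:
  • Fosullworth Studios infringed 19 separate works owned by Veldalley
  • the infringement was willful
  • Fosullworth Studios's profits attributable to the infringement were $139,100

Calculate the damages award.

Statutory damages: 19 × $8,260 = $156,940
Multiplied by 5: 5 × $156,940 = $784,700
Combined award: $784,700 + $139,100 = $923,800
Costs: 40% of $923,800 = $369,520
Award plus costs: $923,800 + $369,520 = $1,293,320
Cap at $1,927,700: $1,293,320 is within the cap, no reduction.

Award: $1,293,320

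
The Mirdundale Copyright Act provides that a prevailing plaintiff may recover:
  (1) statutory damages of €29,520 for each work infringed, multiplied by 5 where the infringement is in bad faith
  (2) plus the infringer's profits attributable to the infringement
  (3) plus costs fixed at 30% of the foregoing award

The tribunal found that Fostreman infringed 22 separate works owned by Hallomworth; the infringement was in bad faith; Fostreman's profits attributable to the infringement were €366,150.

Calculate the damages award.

Award: €4,697,355

Statutory damages: 22 × €29,520 = €649,440
Multiplied by 5: 5 × €649,440 = €3,247,200
Combined award: €3,247,200 + €366,150 = €3,613,350
Costs: 30% of €3,613,350 = €1,084,005
Award plus costs: €3,613,350 + €1,084,005 = €4,697,355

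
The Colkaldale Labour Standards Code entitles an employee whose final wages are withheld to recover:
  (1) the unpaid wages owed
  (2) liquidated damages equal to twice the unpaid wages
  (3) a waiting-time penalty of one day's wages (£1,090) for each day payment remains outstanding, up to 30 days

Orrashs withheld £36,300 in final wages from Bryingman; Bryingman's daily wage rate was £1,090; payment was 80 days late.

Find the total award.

£141,600

Doubled: 2 × £36,300 = £72,600
Penalty days: min(80, 30) = 30
Waiting-time penalty: 30 × £1,090 = £32,700
Total award: £36,300 + £72,600 + £32,700 = £141,600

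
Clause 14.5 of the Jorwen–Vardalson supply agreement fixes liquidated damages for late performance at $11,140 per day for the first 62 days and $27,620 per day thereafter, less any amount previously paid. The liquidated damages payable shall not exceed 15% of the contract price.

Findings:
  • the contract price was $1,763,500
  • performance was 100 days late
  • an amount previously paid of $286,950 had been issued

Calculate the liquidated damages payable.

$264,525

First 62 days: 62 × $11,140 = $690,680
Remaining days: (100 − 62) × $27,620 = $1,049,560
Accrued per-day damages: $690,680 + $1,049,560 = $1,740,240
Less amount previously paid: $1,740,240 − $286,950 = $1,453,290
Cap: 15% of $1,763,500 = $264,525
Cap at $264,525: $1,453,290 exceeds the cap → $264,525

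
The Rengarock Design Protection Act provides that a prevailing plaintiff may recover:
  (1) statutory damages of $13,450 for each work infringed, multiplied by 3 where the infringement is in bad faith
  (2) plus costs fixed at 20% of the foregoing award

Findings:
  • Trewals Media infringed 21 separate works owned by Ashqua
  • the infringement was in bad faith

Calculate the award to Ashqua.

Statutory damages: 21 × $13,450 = $282,450
Trebled: 3 × $282,450 = $847,350
Costs: 20% of $847,350 = $169,470
Award plus costs: $847,350 + $169,470 = $1,016,820

$1,016,820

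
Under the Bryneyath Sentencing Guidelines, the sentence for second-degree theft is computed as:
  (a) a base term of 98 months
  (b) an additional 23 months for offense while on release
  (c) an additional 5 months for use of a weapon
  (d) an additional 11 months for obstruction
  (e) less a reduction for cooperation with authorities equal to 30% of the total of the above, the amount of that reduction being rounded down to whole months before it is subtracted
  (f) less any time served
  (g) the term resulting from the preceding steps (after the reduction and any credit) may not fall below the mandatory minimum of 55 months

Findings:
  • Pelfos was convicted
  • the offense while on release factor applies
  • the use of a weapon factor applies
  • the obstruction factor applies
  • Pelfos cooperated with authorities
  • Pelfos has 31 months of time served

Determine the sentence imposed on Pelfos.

Sentence: 65 months

Offense while on release enhancement: +23 months
Use of a weapon enhancement: +5 months
Obstruction enhancement: +11 months
Adjusted term: 98 months + 23 months + 5 months + 11 months = 137 months
Cooperation with authorities reduction: 30% of 137 months = 41 months (rounded down)
After reduction: 137 − 41 = 96 months
Less time served: 96 months − 31 months = 65 months
Minimum 55 months: 65 months meets the minimum, no increase.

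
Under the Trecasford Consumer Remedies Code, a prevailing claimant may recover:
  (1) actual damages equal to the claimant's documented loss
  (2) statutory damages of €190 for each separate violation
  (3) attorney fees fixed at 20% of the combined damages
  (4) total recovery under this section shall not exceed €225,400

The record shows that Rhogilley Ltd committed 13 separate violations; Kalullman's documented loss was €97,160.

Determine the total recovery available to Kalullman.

Total recovery: €119,556

Statutory damages: 13 × €190 = €2,470
Combined damages: €97,160 + €2,470 = €99,630
Attorney fees: 20% of €99,630 = €19,926
Total before cap: €99,630 + €19,926 = €119,556
Cap at €225,400: €119,556 is within the cap, no reduction.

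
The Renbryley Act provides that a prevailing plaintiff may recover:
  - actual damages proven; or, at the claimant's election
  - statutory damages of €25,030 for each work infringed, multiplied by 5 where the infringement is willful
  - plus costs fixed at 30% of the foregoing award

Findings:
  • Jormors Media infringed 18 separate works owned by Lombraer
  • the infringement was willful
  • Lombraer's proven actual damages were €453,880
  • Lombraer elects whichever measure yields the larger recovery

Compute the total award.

Award: €2,928,510

Statutory damages: 18 × €25,030 = €450,540
Multiplied by 5: 5 × €450,540 = €2,252,700
Greater of actual damages (€453,880) or enhanced statutory damages (€2,252,700): €2,252,700
Costs: 30% of €2,252,700 = €675,810
Award plus costs: €2,252,700 + €675,810 = €2,928,510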